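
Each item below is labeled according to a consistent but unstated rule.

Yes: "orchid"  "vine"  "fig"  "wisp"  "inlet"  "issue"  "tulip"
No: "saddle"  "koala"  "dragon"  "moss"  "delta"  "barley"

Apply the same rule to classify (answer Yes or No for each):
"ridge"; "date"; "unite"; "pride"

All 'Yes' examples share one property — contains 'i' — and every 'No' example lacks it.
"ridge": has 'i' — matches, so Yes.
"date": no 'i' — fails this test, so No.
"unite": has 'i' — matches, so Yes.
"pride": has 'i' — matches, so Yes.

Yes, No, Yes, Yes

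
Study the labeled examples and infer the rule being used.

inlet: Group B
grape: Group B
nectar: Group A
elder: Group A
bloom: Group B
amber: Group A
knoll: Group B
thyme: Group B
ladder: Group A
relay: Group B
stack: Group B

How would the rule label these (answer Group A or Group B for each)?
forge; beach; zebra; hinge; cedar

Group B, Group B, Group B, Group B, Group A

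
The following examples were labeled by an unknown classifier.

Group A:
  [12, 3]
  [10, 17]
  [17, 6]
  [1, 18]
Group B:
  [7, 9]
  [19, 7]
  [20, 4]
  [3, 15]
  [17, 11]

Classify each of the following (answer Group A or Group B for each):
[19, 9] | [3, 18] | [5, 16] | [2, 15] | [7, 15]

The simplest hypothesis consistent with all the labels is: sum is odd.
[19, 9]: Group B (19+9 = 28). [3, 18]: Group A (3+18 = 21). [5, 16]: Group A (5+16 = 21). [2, 15]: Group A (2+15 = 17). [7, 15]: Group B (7+15 = 22).

Group B, Group A, Group A, Group A, Group B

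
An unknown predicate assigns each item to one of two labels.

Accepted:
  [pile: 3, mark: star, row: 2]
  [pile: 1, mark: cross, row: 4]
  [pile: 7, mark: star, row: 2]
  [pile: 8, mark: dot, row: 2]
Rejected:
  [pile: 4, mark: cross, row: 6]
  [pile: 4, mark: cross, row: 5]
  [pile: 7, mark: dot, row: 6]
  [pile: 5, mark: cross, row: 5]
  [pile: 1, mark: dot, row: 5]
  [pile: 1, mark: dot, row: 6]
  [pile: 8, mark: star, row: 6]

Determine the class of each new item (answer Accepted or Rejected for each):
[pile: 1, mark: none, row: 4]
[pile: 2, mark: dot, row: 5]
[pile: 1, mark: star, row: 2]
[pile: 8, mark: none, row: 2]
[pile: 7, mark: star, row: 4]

Accepted, Rejected, Accepted, Accepted, Accepted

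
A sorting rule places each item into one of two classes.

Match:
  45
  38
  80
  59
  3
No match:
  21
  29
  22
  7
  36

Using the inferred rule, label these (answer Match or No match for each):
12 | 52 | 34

No match, Match, No match

'Match' ⟺ ≡ 3 (mod 7).
12: 12 mod 7 = 5, lacks this property → No match. 52: 52 mod 7 = 3, has this property → Match. 34: 34 mod 7 = 6, lacks this property → No match.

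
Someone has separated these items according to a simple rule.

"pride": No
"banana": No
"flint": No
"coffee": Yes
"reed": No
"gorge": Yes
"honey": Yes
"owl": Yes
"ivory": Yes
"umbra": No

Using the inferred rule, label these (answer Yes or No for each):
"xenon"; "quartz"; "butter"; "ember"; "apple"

Yes, No, No, No, No

The rule appears to be: contains 'o'.
"xenon": has 'o' — satisfies this, so Yes. "quartz": no 'o' — does not fit, so No. "butter": no 'o' — does not fit, so No. "ember": no 'o' — does not fit, so No. "apple": no 'o' — does not fit, so No.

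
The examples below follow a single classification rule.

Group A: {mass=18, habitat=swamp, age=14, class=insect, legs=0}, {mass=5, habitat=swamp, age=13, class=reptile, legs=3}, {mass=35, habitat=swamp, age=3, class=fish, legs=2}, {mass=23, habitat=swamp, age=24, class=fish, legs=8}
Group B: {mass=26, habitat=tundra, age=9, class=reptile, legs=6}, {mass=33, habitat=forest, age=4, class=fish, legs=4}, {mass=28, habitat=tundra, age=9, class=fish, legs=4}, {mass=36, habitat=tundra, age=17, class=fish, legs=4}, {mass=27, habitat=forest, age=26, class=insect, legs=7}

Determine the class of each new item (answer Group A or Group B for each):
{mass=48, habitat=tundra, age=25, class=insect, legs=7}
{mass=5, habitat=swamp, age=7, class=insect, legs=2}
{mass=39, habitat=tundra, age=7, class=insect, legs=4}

Every 'Group A' example satisfies: habitat is swamp. None of the 'Group B' examples do.
Group B: {mass=48, habitat=tundra, age=25, class=insect, legs=7}, since habitat is tundra.
Group A: {mass=5, habitat=swamp, age=7, class=insect, legs=2}, since habitat is swamp.
Group B: {mass=39, habitat=tundra, age=7, class=insect, legs=4}, since habitat is tundra.

Group B, Group A, Group B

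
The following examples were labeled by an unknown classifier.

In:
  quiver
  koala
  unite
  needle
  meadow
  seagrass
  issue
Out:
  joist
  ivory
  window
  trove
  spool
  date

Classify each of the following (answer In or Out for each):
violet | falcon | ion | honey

In, Out, Out, Out

All 'In' examples share one property — has ≥ 3 vowels — and every 'Out' example lacks it.
violet — 3 vowels, hence In. falcon — 2 vowels, hence Out. ion — 2 vowels, hence Out. honey — 2 vowels, hence Out.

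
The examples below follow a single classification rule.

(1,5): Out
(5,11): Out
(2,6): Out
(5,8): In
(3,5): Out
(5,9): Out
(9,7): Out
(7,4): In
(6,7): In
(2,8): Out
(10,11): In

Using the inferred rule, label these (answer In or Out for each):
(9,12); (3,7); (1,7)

In, Out, Out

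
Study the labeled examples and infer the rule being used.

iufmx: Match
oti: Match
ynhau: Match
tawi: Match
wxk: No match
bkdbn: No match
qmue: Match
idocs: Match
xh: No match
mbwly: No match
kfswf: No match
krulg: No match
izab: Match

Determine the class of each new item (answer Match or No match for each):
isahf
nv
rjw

The distinguishing property — has ≥ 2 vowels — holds for all the 'Match' cases and none of the 'No match' cases.
isahf: 2 vowels, matches → Match. nv: 0 vowels, doesn't qualify → No match. rjw: 0 vowels, doesn't qualify → No match.

Match, No match, No match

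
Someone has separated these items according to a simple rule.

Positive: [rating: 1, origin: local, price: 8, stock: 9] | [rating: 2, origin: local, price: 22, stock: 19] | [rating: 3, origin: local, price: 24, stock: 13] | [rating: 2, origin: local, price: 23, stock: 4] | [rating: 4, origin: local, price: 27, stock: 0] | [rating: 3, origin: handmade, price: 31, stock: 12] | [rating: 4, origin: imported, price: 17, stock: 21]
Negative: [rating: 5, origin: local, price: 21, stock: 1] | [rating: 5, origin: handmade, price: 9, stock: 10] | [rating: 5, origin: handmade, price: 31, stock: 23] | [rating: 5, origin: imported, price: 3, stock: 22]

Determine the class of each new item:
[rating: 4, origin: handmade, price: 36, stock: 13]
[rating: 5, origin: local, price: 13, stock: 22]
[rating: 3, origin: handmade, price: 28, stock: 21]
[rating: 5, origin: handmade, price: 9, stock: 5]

Positive, Negative, Positive, Negative

All 'Positive' examples share one property — rating ≤ 4 — and every 'Negative' example lacks it.
Positive: [rating: 4, origin: handmade, price: 36, stock: 13], since rating = 4. Negative: [rating: 5, origin: local, price: 13, stock: 22], since rating = 5. Positive: [rating: 3, origin: handmade, price: 28, stock: 21], since rating = 3. Negative: [rating: 5, origin: handmade, price: 9, stock: 5], since rating = 5.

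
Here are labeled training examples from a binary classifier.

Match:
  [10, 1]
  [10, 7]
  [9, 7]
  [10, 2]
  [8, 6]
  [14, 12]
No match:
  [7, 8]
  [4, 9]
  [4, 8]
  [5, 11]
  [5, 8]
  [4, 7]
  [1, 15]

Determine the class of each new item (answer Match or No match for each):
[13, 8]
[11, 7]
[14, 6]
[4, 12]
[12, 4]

The classifier is using: first > second.
[13, 8] → 13 > 8 → Match. [11, 7] → 11 > 7 → Match. [14, 6] → 14 > 6 → Match. [4, 12] → 4 < 12 → No match. [12, 4] → 12 > 4 → Match.

Match, Match, Match, No match, Match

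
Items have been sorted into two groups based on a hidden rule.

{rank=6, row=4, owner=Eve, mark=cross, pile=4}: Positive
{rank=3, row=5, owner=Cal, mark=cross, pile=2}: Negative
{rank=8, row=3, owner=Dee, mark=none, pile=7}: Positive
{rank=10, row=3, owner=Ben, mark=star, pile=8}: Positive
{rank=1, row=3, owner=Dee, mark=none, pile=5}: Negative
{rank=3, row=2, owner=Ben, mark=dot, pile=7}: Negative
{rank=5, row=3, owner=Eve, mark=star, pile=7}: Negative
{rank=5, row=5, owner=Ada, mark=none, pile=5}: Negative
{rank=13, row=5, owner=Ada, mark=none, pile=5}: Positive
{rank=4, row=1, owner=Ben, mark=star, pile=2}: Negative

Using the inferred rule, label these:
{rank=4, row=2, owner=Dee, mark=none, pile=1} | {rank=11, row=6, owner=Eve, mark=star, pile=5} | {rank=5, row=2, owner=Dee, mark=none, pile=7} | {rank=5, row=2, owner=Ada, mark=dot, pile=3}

Negative, Positive, Negative, Negative

One predicate separates the groups cleanly: rank ≥ 6.
{rank=4, row=2, owner=Dee, mark=none, pile=1}: Negative (rank = 4).
{rank=11, row=6, owner=Eve, mark=star, pile=5}: Positive (rank = 11).
{rank=5, row=2, owner=Dee, mark=none, pile=7}: Negative (rank = 5).
{rank=5, row=2, owner=Ada, mark=dot, pile=3}: Negative (rank = 5).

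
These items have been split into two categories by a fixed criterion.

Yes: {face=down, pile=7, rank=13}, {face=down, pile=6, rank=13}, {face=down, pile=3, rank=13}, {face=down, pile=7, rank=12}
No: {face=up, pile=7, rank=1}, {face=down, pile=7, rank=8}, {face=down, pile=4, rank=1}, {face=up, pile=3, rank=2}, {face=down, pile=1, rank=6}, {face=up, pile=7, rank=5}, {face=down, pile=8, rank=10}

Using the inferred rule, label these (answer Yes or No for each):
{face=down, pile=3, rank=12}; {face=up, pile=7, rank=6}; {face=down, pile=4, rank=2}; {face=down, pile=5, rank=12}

Yes, No, No, Yes

All 'Yes' examples share one property — rank ≥ 12 — and every 'No' example lacks it.
{face=down, pile=3, rank=12} → rank = 12 → Yes. {face=up, pile=7, rank=6} → rank = 6 → No. {face=down, pile=4, rank=2} → rank = 2 → No. {face=down, pile=5, rank=12} → rank = 12 → Yes.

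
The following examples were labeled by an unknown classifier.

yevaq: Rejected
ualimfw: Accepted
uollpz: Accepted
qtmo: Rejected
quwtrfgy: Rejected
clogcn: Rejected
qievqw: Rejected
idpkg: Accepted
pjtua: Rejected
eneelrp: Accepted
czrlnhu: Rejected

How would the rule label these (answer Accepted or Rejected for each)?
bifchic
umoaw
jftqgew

One predicate separates the groups cleanly: starts with a vowel.
Rejected: bifchic, since starts with 'b'. Accepted: umoaw, since starts with 'u'. Rejected: jftqgew, since starts with 'j'.

Rejected, Accepted, Rejected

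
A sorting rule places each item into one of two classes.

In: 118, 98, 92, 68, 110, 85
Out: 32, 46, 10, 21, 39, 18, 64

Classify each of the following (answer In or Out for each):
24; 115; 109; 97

One predicate separates the groups cleanly: at least 68.
24 — 24 < 68, hence Out. 115 — 115 ≥ 68, hence In. 109 — 109 ≥ 68, hence In. 97 — 97 ≥ 68, hence In.

Out, In, In, In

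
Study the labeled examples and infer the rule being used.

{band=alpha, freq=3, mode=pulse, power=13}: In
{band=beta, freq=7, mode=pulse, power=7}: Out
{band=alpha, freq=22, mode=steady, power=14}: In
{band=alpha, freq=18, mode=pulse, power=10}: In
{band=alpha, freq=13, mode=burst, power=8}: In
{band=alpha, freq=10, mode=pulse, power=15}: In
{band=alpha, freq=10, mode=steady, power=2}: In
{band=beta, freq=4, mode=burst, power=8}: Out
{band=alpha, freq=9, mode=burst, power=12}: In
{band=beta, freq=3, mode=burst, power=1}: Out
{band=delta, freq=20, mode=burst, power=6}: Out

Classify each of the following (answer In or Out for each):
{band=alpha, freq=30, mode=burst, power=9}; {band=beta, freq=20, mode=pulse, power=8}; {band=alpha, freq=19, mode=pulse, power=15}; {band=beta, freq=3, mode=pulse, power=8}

Checking candidate rules against both groups, what survives is: band is alpha.
{band=alpha, freq=30, mode=burst, power=9} → band is alpha → In.
{band=beta, freq=20, mode=pulse, power=8} → band is beta → Out.
{band=alpha, freq=19, mode=pulse, power=15} → band is alpha → In.
{band=beta, freq=3, mode=pulse, power=8} → band is beta → Out.

In, Out, In, Out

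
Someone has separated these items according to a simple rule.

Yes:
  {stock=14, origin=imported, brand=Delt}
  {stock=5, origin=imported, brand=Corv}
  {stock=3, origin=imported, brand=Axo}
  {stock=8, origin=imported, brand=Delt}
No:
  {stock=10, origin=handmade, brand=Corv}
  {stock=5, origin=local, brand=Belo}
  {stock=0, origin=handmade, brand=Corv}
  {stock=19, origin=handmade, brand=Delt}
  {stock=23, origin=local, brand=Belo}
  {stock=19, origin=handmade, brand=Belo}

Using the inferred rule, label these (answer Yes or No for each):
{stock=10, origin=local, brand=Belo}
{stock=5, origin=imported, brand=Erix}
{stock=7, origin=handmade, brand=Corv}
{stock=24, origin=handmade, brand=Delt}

No, Yes, No, No

The common property of the 'Yes' items is: origin is imported. No 'No' item has it.
{stock=10, origin=local, brand=Belo} → origin is local → No. {stock=5, origin=imported, brand=Erix} → origin is imported → Yes. {stock=7, origin=handmade, brand=Corv} → origin is handmade → No. {stock=24, origin=handmade, brand=Delt} → origin is handmade → No.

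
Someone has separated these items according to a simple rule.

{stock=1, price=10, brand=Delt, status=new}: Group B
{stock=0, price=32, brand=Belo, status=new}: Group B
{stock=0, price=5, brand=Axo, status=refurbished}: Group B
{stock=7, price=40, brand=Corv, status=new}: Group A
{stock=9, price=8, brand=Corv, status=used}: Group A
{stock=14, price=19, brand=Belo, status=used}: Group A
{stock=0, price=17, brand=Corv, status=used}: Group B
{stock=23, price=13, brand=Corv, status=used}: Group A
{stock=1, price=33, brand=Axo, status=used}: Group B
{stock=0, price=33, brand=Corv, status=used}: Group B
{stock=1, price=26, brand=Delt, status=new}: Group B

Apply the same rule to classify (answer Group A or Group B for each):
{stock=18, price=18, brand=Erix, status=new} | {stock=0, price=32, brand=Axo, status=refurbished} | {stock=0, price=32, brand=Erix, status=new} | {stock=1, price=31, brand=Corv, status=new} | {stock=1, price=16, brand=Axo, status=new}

Group A, Group B, Group B, Group B, Group B

A rule that fits every label: stock ≥ 7 — true of each 'Group A' example, false of each 'Group B' one.
{stock=18, price=18, brand=Erix, status=new} — stock = 18, hence Group A.
{stock=0, price=32, brand=Axo, status=refurbished} — stock = 0, hence Group B.
{stock=0, price=32, brand=Erix, status=new} — stock = 0, hence Group B.
{stock=1, price=31, brand=Corv, status=new} — stock = 1, hence Group B.
{stock=1, price=16, brand=Axo, status=new} — stock = 1, hence Group B.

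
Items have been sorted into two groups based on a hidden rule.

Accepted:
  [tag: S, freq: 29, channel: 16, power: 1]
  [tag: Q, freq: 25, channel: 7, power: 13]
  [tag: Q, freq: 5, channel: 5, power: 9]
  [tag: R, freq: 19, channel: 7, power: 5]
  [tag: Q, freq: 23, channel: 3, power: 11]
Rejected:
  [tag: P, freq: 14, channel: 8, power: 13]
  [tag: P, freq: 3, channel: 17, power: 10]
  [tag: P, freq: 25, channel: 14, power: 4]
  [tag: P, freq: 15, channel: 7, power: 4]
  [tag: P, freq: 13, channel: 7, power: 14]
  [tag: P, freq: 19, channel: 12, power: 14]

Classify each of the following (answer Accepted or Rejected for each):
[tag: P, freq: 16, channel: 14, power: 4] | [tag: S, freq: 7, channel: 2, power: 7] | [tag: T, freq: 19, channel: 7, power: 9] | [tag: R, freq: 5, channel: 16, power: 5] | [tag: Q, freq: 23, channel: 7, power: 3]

Rejected, Accepted, Accepted, Accepted, Accepted

The simplest hypothesis consistent with all the labels is: tag is not P.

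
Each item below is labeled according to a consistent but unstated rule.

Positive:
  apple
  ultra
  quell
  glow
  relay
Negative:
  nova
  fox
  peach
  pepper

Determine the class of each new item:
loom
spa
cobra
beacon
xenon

Positive, Negative, Negative, Negative, Negative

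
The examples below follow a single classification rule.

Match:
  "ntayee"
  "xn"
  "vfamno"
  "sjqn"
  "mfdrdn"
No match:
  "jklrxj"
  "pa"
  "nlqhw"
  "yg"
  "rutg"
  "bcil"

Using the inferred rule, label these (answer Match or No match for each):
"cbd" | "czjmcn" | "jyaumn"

The simplest hypothesis consistent with all the labels is: even length AND contains 'n'.
No match: "cbd", since length 3, no 'n'. Match: "czjmcn", since length 6, has 'n'. Match: "jyaumn", since length 6, has 'n'.

No match, Match, Match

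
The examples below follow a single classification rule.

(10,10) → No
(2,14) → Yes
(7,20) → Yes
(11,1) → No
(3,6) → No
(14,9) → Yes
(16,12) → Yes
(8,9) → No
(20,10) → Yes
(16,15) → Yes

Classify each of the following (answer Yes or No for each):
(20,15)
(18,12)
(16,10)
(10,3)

The rule appears to be: max ≥ 12.

Yes, Yes, Yes, No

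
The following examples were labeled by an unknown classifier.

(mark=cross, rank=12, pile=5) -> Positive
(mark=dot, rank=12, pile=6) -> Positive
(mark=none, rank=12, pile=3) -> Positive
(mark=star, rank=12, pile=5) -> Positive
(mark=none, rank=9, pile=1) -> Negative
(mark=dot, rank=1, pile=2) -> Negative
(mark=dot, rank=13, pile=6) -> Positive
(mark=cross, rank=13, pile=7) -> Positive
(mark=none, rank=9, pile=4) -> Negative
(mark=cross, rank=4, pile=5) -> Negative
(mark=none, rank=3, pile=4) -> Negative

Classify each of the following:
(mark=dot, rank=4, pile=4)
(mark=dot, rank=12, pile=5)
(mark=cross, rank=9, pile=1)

Negative, Positive, Negative

The common property of the 'Positive' items is: rank ≥ 12. No 'Negative' item has it.
(mark=dot, rank=4, pile=4) → rank = 4 → Negative.
(mark=dot, rank=12, pile=5) → rank = 12 → Positive.
(mark=cross, rank=9, pile=1) → rank = 9 → Negative.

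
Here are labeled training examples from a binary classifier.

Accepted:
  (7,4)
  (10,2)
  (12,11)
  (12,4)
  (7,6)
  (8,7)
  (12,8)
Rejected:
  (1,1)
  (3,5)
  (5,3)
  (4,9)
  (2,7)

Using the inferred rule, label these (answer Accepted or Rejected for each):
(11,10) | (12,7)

Accepted, Accepted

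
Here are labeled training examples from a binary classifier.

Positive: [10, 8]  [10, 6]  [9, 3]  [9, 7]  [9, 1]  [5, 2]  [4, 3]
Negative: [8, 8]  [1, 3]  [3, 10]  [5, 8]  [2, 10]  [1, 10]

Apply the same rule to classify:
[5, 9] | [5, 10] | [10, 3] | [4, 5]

Negative, Negative, Positive, Negative

Checking candidate rules against both groups, what survives is: first > second.
[5, 9] → 5 < 9 → Negative.
[5, 10] → 5 < 10 → Negative.
[10, 3] → 10 > 3 → Positive.
[4, 5] → 4 < 5 → Negative.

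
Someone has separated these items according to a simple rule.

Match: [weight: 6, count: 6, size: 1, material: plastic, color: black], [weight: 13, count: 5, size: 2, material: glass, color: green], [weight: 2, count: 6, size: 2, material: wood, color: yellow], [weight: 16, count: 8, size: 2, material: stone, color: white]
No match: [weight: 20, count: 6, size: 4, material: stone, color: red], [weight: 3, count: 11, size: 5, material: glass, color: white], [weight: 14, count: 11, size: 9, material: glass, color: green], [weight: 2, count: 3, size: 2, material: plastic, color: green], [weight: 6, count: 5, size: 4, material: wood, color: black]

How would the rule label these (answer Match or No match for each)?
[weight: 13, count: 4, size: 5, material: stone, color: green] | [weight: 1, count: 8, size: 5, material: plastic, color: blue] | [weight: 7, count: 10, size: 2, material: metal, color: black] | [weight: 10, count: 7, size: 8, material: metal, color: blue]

No match, No match, Match, No match

The classifier is using: count ≥ 5 AND size ≤ 2.
[weight: 13, count: 4, size: 5, material: stone, color: green]: count = 4, size = 5, doesn't match → No match.
[weight: 1, count: 8, size: 5, material: plastic, color: blue]: count = 8, size = 5, doesn't match → No match.
[weight: 7, count: 10, size: 2, material: metal, color: black]: count = 10, size = 2, qualifies → Match.
[weight: 10, count: 7, size: 8, material: metal, color: blue]: count = 7, size = 8, doesn't match → No match.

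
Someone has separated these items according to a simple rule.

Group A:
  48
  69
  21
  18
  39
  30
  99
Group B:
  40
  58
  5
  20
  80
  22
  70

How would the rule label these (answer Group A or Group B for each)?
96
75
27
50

Group A, Group A, Group A, Group B

Looking at the examples, the only property every 'Group A' case has and every 'Group B' case lacks is: multiple of 3.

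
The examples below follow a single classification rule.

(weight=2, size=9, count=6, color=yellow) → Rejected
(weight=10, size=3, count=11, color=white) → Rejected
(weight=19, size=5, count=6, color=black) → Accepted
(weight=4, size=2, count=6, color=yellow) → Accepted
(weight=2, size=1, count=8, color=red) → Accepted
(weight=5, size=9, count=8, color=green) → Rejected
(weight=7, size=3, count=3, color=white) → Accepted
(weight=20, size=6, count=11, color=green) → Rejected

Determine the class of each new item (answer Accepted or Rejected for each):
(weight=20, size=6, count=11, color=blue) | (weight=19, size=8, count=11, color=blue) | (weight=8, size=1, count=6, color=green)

The simplest hypothesis consistent with all the labels is: size ≤ 5 AND count ≤ 8.
(weight=20, size=6, count=11, color=blue): size = 6, count = 11 — fails this test, so Rejected. (weight=19, size=8, count=11, color=blue): size = 8, count = 11 — fails this test, so Rejected. (weight=8, size=1, count=6, color=green): size = 1, count = 6 — meets the rule, so Accepted.

Rejected, Rejected, Accepted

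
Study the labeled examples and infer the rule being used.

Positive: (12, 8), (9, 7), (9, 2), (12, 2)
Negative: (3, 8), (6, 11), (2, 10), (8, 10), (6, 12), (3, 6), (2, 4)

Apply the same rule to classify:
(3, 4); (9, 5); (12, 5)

The pattern is that an item is 'Positive' exactly when: first > second.
(3, 4) — 3 < 4, hence Negative.
(9, 5) — 9 > 5, hence Positive.
(12, 5) — 12 > 5, hence Positive.

Negative, Positive, Positive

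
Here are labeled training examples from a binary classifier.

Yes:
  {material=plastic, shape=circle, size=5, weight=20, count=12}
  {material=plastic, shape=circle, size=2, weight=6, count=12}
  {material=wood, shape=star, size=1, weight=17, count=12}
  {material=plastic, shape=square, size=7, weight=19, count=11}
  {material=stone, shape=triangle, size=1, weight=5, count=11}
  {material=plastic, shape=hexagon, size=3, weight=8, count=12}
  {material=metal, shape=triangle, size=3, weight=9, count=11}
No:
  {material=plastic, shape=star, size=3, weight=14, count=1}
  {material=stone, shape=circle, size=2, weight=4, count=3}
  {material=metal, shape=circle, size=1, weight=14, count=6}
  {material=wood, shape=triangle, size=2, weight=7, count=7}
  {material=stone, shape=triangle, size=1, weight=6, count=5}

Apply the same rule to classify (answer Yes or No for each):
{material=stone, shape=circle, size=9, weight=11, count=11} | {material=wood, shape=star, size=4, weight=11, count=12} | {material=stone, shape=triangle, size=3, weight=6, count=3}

The classifier is using: count ≥ 11.
{material=stone, shape=circle, size=9, weight=11, count=11} → count = 11 → Yes.
{material=wood, shape=star, size=4, weight=11, count=12} → count = 12 → Yes.
{material=stone, shape=triangle, size=3, weight=6, count=3} → count = 3 → No.

Yes, Yes, No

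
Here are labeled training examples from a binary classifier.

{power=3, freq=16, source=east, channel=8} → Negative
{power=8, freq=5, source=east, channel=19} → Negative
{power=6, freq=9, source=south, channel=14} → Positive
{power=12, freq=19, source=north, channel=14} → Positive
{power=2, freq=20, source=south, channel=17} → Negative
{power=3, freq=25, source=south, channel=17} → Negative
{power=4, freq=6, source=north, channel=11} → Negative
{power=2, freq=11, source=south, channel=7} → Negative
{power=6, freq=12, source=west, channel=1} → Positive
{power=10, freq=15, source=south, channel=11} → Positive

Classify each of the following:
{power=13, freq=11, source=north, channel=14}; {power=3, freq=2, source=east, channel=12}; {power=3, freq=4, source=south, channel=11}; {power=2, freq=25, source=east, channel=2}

The classifier is using: freq ≥ 6 AND power ≥ 6.
{power=13, freq=11, source=north, channel=14} → freq = 11, power = 13 → Positive. {power=3, freq=2, source=east, channel=12} → freq = 2, power = 3 → Negative. {power=3, freq=4, source=south, channel=11} → freq = 4, power = 3 → Negative. {power=2, freq=25, source=east, channel=2} → freq = 25, power = 2 → Negative.

Positive, Negative, Negative, Negative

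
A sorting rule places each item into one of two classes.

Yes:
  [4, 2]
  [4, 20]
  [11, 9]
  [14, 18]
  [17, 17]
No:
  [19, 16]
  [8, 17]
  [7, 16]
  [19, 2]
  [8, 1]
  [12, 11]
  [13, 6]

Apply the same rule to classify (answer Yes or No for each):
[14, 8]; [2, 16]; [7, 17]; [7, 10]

Yes, Yes, Yes, No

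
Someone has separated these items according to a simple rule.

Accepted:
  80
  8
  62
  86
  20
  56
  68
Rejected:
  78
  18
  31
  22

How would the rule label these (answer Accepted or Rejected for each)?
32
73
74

Accepted, Rejected, Accepted

One predicate separates the groups cleanly: ≡ 2 (mod 3).
32: 32 mod 3 = 2, passes → Accepted. 73: 73 mod 3 = 1, does not satisfy this → Rejected. 74: 74 mod 3 = 2, passes → Accepted.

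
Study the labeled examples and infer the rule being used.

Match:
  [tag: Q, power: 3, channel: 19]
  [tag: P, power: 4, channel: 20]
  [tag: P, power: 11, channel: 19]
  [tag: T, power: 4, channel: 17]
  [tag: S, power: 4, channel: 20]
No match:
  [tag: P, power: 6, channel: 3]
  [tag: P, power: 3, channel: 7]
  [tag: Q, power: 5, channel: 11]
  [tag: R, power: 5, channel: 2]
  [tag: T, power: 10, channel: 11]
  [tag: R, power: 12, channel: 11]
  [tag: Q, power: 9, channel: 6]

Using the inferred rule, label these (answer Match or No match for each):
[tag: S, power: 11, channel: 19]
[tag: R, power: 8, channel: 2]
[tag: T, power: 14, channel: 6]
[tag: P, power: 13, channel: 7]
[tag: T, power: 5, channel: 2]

Match, No match, No match, No match, No match

The classifier is using: channel ≥ 17.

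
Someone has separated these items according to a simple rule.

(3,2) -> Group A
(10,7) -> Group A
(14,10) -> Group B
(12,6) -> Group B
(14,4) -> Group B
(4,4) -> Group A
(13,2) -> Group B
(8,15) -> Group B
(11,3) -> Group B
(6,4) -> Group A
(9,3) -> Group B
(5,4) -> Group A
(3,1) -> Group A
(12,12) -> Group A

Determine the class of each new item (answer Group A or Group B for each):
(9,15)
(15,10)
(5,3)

The simplest hypothesis consistent with all the labels is: |first − second| ≤ 3.

Group B, Group B, Group A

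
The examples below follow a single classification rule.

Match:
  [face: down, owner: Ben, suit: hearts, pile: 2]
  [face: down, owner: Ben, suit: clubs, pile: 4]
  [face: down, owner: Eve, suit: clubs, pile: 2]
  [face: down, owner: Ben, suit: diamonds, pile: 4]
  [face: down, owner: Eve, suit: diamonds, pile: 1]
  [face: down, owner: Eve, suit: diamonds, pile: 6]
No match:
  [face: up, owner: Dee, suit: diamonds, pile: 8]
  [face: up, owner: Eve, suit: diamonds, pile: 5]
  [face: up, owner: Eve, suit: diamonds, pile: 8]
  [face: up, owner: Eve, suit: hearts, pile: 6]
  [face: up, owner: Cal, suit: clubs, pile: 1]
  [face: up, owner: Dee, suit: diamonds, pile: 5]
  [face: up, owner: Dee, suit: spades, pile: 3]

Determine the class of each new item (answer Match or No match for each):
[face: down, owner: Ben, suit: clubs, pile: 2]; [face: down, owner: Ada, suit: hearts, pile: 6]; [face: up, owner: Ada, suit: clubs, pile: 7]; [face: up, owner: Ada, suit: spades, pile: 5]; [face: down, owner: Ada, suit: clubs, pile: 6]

Match, Match, No match, No match, Match

The distinguishing property — face is down — holds for all the 'Match' cases and none of the 'No match' cases.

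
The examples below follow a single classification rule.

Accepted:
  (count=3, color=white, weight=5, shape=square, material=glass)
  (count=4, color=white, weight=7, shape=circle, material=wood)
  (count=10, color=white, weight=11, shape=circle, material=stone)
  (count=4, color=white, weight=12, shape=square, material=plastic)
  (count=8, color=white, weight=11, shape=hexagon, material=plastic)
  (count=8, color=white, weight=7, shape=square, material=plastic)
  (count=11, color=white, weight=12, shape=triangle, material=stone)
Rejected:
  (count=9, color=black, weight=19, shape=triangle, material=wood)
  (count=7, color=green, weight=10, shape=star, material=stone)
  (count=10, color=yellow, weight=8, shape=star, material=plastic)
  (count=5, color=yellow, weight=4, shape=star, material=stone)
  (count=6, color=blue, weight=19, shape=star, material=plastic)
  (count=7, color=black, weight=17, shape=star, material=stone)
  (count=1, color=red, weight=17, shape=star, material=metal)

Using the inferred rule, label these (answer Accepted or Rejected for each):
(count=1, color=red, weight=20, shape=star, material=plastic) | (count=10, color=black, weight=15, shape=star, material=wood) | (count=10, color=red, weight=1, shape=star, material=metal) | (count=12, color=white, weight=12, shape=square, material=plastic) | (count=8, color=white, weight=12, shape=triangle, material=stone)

Rejected, Rejected, Rejected, Accepted, Accepted

Comparing the two groups points to one rule — color is white.
(count=1, color=red, weight=20, shape=star, material=plastic): Rejected (color is red).
(count=10, color=black, weight=15, shape=star, material=wood): Rejected (color is black).
(count=10, color=red, weight=1, shape=star, material=metal): Rejected (color is red).
(count=12, color=white, weight=12, shape=square, material=plastic): Accepted (color is white).
(count=8, color=white, weight=12, shape=triangle, material=stone): Accepted (color is white).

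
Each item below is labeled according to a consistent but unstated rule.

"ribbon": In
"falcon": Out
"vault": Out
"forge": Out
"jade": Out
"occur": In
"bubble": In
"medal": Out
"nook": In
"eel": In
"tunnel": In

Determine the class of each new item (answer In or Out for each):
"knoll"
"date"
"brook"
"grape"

In, Out, In, Out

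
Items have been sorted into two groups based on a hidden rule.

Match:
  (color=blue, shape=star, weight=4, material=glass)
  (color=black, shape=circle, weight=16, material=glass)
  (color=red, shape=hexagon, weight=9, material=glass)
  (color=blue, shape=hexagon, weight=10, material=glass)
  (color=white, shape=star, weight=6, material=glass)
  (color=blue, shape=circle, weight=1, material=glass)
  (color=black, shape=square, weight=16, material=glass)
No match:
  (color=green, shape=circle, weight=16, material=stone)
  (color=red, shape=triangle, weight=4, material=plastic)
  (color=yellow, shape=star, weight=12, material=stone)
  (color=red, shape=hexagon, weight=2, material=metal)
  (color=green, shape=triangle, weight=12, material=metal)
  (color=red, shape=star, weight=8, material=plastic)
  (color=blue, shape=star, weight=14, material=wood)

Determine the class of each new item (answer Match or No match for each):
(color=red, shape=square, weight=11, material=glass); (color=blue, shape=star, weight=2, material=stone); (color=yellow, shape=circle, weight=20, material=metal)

Match, No match, No match

The pattern is that an item is 'Match' exactly when: material is glass.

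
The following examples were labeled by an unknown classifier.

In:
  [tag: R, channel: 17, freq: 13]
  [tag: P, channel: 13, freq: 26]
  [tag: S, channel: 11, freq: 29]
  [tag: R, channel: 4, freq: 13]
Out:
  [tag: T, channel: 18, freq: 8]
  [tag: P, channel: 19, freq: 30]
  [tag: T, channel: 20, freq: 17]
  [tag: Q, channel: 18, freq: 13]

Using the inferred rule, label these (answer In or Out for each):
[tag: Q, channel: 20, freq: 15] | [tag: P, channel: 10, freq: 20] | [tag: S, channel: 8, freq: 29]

Out, In, In

A rule that fits every label: channel ≤ 17 — true of each 'In' example, false of each 'Out' one.
[tag: Q, channel: 20, freq: 15]: channel = 20 — doesn't match, so Out.
[tag: P, channel: 10, freq: 20]: channel = 10 — passes, so In.
[tag: S, channel: 8, freq: 29]: channel = 8 — passes, so In.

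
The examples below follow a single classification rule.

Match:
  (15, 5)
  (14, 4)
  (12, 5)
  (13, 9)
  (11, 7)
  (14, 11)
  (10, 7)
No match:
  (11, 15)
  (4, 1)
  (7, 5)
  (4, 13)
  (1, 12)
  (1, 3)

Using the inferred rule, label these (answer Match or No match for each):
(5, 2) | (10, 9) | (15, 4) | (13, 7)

No match, Match, Match, Match

One predicate separates the groups cleanly: first > second AND sum ≥ 13.
(5, 2): No match (5 > 2, 5+2 = 7). (10, 9): Match (10 > 9, 10+9 = 19). (15, 4): Match (15 > 4, 15+4 = 19). (13, 7): Match (13 > 7, 13+7 = 20).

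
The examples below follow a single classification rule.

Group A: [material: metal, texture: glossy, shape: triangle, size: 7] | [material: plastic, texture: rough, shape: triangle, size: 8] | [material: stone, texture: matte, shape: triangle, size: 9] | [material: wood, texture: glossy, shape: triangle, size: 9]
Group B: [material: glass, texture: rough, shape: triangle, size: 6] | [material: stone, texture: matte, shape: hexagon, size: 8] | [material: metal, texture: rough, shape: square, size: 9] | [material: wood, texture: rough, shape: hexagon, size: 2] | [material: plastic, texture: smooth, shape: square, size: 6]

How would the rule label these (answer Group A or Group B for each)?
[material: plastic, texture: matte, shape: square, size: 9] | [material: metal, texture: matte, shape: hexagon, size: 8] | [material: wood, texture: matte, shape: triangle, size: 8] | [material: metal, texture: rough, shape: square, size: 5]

The simplest hypothesis consistent with all the labels is: shape is triangle AND size ≥ 7.
[material: plastic, texture: matte, shape: square, size: 9] — shape is square, size = 9, hence Group B.
[material: metal, texture: matte, shape: hexagon, size: 8] — shape is hexagon, size = 8, hence Group B.
[material: wood, texture: matte, shape: triangle, size: 8] — shape is triangle, size = 8, hence Group A.
[material: metal, texture: rough, shape: square, size: 5] — shape is square, size = 5, hence Group B.

Group B, Group B, Group A, Group B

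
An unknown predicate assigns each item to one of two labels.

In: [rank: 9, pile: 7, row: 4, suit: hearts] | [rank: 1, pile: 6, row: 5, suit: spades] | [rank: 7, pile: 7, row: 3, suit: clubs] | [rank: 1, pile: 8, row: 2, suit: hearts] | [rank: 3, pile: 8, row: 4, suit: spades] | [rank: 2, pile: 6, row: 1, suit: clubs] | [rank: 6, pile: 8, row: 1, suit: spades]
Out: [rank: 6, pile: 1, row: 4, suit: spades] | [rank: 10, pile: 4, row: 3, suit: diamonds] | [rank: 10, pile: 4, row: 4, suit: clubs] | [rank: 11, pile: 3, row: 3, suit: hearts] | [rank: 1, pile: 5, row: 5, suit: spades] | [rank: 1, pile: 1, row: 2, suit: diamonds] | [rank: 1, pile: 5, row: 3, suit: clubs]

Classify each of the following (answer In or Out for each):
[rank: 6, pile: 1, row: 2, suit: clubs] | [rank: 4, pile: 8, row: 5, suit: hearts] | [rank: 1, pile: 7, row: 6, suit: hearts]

Out, In, In

Every 'In' example satisfies: pile ≥ 6. None of the 'Out' examples do.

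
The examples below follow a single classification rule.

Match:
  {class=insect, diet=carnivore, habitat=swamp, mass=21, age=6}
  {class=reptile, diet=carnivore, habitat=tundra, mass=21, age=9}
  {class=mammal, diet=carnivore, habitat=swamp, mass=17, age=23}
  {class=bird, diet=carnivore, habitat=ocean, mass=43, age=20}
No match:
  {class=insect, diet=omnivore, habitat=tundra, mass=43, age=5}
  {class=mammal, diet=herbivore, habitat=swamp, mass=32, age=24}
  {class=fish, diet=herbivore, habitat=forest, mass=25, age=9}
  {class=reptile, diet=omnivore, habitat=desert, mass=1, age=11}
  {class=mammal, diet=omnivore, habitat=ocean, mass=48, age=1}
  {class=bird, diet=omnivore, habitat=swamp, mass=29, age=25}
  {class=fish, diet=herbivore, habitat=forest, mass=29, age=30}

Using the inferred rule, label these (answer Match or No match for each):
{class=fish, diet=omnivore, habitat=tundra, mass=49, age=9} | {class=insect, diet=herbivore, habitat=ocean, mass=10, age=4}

Rule: diet is carnivore. This holds for each 'Match' example and fails for each 'No match' one.

No match, No match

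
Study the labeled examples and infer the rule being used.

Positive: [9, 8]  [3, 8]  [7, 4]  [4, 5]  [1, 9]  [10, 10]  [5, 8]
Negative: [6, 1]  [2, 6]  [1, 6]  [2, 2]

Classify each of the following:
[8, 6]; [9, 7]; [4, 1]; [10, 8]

The common property of the 'Positive' items is: sum ≥ 9. No 'Negative' item has it.
[8, 6] → 8+6 = 14 → Positive.
[9, 7] → 9+7 = 16 → Positive.
[4, 1] → 4+1 = 5 → Negative.
[10, 8] → 10+8 = 18 → Positive.

Positive, Positive, Negative, Positive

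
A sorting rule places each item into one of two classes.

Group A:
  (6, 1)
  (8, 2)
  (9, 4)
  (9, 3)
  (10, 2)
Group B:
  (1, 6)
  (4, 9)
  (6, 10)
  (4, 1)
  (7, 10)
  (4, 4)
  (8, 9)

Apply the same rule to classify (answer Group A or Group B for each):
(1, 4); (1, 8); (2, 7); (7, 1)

Group B, Group B, Group B, Group A

One predicate separates the groups cleanly: first > second AND sum ≥ 7.
Group B: (1, 4), since 1 < 4, 1+4 = 5. Group B: (1, 8), since 1 < 8, 1+8 = 9. Group B: (2, 7), since 2 < 7, 2+7 = 9. Group A: (7, 1), since 7 > 1, 7+1 = 8.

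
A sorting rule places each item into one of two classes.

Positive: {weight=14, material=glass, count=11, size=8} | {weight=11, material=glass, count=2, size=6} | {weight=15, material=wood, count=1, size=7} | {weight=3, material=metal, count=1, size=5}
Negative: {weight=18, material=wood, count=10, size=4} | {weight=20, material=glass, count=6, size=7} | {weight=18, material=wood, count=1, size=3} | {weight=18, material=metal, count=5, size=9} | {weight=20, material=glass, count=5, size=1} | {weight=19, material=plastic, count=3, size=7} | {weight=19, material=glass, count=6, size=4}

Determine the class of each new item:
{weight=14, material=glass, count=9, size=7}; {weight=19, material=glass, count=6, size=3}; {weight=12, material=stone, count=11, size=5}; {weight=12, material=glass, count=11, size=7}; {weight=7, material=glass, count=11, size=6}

Rule: weight ≤ 15. This holds for each 'Positive' example and fails for each 'Negative' one.
{weight=14, material=glass, count=9, size=7}: weight = 14 — passes, so Positive. {weight=19, material=glass, count=6, size=3}: weight = 19 — fails this test, so Negative. {weight=12, material=stone, count=11, size=5}: weight = 12 — passes, so Positive. {weight=12, material=glass, count=11, size=7}: weight = 12 — passes, so Positive. {weight=7, material=glass, count=11, size=6}: weight = 7 — passes, so Positive.

Positive, Negative, Positive, Positive, Positive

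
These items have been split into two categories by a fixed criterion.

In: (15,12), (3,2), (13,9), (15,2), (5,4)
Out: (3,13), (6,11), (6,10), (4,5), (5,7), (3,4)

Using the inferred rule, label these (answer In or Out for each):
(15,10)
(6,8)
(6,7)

The rule appears to be: first > second.

In, Out, Out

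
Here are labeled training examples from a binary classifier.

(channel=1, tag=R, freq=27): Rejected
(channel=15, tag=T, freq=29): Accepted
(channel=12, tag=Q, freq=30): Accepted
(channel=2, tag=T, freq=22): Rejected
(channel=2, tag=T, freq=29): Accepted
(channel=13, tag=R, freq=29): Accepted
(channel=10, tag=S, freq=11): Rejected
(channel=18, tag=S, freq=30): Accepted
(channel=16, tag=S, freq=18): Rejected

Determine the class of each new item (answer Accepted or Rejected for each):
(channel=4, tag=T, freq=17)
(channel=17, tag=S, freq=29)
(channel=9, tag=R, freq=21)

Rejected, Accepted, Rejected

The distinguishing property — freq ≥ 29 — holds for all the 'Accepted' cases and none of the 'Rejected' cases.
(channel=4, tag=T, freq=17) → freq = 17 → Rejected. (channel=17, tag=S, freq=29) → freq = 29 → Accepted. (channel=9, tag=R, freq=21) → freq = 21 → Rejected.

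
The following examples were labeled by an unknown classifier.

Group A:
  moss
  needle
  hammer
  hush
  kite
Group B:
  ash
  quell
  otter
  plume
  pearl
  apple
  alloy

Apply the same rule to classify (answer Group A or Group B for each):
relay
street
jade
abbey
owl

Looking at the examples, the only property every 'Group A' case has and every 'Group B' case lacks is: even length.
Group B: relay, since length 5.
Group A: street, since length 6.
Group A: jade, since length 4.
Group B: abbey, since length 5.
Group B: owl, since length 3.

Group B, Group A, Group A, Group B, Group B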